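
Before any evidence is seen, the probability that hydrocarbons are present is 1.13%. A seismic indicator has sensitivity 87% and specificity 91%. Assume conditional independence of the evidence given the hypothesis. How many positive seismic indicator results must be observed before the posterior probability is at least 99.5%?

5

Prior odds: 0.0113 ÷ 0.9887 = 113/9887.
False-positive rate = 1 − 0.91 = 0.09; likelihood ratio of a positive = 0.87/0.09 = 29/3.
Target posterior odds = 0.995/0.005 = 199.
Require (29/3)ⁿ ≥ 199 ÷ (113/9887) = 1967513/113.
(29/3)⁴ = 707281/81 falls short of 1967513/113 but (29/3)⁵ = 20511149/243 reaches it, so n = 5.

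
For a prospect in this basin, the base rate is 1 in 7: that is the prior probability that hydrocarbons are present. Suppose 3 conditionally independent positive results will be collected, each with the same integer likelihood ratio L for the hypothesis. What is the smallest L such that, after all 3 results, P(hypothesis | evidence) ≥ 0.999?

Prior odds = (1/7)/(6/7) = 1/6.
Target odds = 0.999/0.001 = 999.
Need L³ ≥ 999 ÷ (1/6) = 5994.
18³ = 5832 < 5994 ≤ 6859 = 19³, so L = 19.

19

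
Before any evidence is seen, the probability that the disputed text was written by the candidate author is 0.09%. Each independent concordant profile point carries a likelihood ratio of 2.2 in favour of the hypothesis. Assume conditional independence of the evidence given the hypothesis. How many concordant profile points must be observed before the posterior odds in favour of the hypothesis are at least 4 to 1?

Prior odds: 0.0009 ÷ 0.9991 = 9/9991.
Likelihood ratio per concordant profile point = 2.2.
Target odds = 4.
Require 2.2ⁿ ≥ 4 ÷ (9/9991) = 39964/9.
2.2¹⁰ ≈2655.99 falls short of 39964/9 but 2.2¹¹ ≈5843.18 reaches it, so n = 11.

11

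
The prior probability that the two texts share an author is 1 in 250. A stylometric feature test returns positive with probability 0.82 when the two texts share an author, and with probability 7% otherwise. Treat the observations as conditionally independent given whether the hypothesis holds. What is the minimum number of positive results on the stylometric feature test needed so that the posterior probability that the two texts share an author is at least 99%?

5

Prior odds: 0.004 ÷ 0.996 = 1/249.
Likelihood ratio of a positive result = 0.82/0.07 = 82/7.
Target odds: 0.99 ÷ 0.01 = 99.
Need (1/249) × (82/7)ⁿ ≥ 99, i.e. (82/7)ⁿ ≥ 24651.
(82/7)⁴ = 45212176/2401 falls short of 24651 but (82/7)⁵ ≈220587 reaches it, so n = 5.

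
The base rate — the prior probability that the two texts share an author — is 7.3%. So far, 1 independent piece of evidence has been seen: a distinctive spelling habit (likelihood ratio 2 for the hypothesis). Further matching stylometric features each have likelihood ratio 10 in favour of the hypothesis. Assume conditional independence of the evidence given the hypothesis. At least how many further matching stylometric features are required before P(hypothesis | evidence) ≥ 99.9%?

4

Prior odds = 0.073/0.927 = 73/927.
Bayes factor of the evidence already in hand = 2.
Odds after that evidence = (73/927) × 2 = 146/927.
Target odds = 0.999/0.001 = 999.
Need 10ⁿ ≥ 999 ÷ (146/927) = 926073/146.
10³ = 1000 falls short of 926073/146 but 10⁴ = 10000 reaches it, so n = 4.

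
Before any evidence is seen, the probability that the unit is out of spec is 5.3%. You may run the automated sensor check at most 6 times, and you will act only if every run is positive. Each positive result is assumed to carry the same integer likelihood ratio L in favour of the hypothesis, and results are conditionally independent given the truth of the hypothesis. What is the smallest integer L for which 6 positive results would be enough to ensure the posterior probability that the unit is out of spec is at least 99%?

4

Prior odds = 0.053/0.947 = 53/947.
Target odds = 0.99/0.01 = 99.
Need L⁶ ≥ 99 ÷ (53/947) = 93753/53.
3⁶ = 729 < 93753/53 ≤ 4096 = 4⁶, so L = 4.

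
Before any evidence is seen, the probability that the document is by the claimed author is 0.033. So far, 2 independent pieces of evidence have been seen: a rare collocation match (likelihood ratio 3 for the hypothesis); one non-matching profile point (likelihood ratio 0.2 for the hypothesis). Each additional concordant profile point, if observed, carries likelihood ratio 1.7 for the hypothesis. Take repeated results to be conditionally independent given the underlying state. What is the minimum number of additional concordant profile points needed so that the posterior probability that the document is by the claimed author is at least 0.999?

21

Prior odds = 0.033/0.967 = 33/967.
Combined Bayes factor of the evidence already in hand = 3 × 0.2 = 0.6.
Odds after that evidence = (33/967) × 0.6 = 99/4835.
Target odds = 0.999/0.001 = 999.
Need 1.7ⁿ ≥ 999 ÷ (99/4835) = 536685/11.
1.7²⁰ ≈40642.3 falls short of 536685/11 but 1.7²¹ ≈69091.9 reaches it, so n = 21.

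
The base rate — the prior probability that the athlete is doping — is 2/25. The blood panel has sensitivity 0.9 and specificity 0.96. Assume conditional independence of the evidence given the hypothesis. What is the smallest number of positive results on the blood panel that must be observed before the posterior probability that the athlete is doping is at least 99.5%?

Prior odds = 0.08/0.92 = 2/23.
False-positive rate = 1 − 0.96 = 0.04; likelihood ratio of a positive = 0.9/0.04 = 22.5.
Target odds: 0.995 ÷ 0.005 = 199.
Require 22.5ⁿ ≥ 199 ÷ (2/23) = 2288.5.
22.5² = 506.25 falls short of 2288.5 but 22.5³ = 11390.625 reaches it, so n = 3.

3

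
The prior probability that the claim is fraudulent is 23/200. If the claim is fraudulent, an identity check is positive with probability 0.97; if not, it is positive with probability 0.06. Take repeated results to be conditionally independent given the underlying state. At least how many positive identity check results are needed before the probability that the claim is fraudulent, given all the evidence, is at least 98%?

3

Prior odds = 0.115/0.885 = 23/177.
Likelihood ratio of a positive = 0.97/0.06 = 97/6.
Target odds: 0.98 ÷ 0.02 = 49.
Need (23/177) × (97/6)ⁿ ≥ 49, i.e. (97/6)ⁿ ≥ 8673/23.
(97/6)² = 9409/36 falls short of 8673/23 but (97/6)³ = 912673/216 reaches it, so n = 3.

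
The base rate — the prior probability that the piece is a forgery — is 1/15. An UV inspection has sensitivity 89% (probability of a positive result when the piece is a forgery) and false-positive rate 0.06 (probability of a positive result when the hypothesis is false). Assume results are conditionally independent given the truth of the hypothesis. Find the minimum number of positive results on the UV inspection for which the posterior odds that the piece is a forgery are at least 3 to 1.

2

Prior odds = (1/15)/(14/15) = 1/14.
Likelihood ratio of a positive result = 0.89/0.06 = 89/6.
Target odds = 3.
Require (89/6)ⁿ ≥ 3 ÷ (1/14) = 42.
(89/6)¹ = 89/6 falls short of 42 but (89/6)² = 7921/36 reaches it, so n = 2.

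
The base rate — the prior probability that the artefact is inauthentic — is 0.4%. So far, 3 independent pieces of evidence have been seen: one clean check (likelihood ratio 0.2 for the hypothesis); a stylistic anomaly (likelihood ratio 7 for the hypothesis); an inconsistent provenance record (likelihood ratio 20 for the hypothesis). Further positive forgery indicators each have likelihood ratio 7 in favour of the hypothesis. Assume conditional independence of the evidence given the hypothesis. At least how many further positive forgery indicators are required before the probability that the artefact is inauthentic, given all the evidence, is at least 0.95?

Prior odds = 0.004/0.996 = 1/249.
Combined Bayes factor of the evidence already in hand = 0.2 × 7 × 20 = 28.
Odds after that evidence = (1/249) × 28 = 28/249.
Target odds = 0.95/0.05 = 19.
Need 7ⁿ ≥ 19 ÷ (28/249) = 4731/28.
7² = 49 falls short of 4731/28 but 7³ = 343 reaches it, so n = 3.

3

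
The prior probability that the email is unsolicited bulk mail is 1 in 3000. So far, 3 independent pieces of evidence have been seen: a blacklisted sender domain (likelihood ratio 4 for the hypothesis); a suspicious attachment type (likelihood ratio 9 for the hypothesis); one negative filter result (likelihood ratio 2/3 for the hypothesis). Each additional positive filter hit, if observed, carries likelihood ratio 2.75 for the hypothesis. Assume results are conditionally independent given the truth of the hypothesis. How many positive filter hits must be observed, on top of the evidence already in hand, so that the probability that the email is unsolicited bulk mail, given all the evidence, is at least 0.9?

7

Prior odds = (1/3000)/(2999/3000) = 1/2999.
Combined Bayes factor of the evidence already in hand = 4 × 9 × (2/3) = 24.
Odds after that evidence = (1/2999) × 24 = 24/2999.
Target odds = 0.9/0.1 = 9.
Need 2.75ⁿ ≥ 9 ÷ (24/2999) = 1124.625.
2.75⁶ = 1771561/4096 falls short of 1124.625 but 2.75⁷ = 19487171/16384 reaches it, so n = 7.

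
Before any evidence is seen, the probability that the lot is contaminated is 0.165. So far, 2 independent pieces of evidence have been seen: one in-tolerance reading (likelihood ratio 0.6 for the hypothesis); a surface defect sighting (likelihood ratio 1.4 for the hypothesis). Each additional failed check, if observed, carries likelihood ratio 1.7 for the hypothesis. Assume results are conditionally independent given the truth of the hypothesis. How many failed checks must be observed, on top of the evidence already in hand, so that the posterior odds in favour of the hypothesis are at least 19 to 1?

9

Prior odds = 0.165/0.835 = 33/167.
Combined Bayes factor of the evidence already in hand = 0.6 × 1.4 = 0.84.
Odds after that evidence = (33/167) × 0.84 = 693/4175.
Target odds = 19.
Need 1.7ⁿ ≥ 19 ÷ (693/4175) = 79325/693.
1.7⁸ ≈69.7576 falls short of 79325/693 but 1.7⁹ ≈118.588 reaches it, so n = 9.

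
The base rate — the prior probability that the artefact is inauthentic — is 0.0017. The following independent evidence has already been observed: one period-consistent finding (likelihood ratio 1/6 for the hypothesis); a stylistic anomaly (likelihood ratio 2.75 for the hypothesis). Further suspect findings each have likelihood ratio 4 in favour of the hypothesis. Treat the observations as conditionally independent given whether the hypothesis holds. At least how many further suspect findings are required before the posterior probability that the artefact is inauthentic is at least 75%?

6

Prior odds = 0.0017/0.9983 = 17/9983.
Combined Bayes factor of the evidence already in hand = (1/6) × 2.75 = 11/24.
Odds after that evidence = (17/9983) × 11/24 = 187/239592.
Target odds = 0.75/0.25 = 3.
Need 4ⁿ ≥ 3 ÷ (187/239592) = 718776/187.
4⁵ = 1024 falls short of 718776/187 but 4⁶ = 4096 reaches it, so n = 6.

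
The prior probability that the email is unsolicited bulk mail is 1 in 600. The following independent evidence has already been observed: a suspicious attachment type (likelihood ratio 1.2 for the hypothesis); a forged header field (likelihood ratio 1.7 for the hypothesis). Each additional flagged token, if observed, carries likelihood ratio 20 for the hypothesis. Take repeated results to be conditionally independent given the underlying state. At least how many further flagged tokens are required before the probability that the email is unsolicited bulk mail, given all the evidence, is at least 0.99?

4

Prior odds = (1/600)/(599/600) = 1/599.
Combined Bayes factor of the evidence already in hand = 1.2 × 1.7 = 2.04.
Odds after that evidence = (1/599) × 2.04 = 51/14975.
Target odds = 0.99/0.01 = 99.
Need 20ⁿ ≥ 99 ÷ (51/14975) = 494175/17.
20³ = 8000 falls short of 494175/17 but 20⁴ = 160000 reaches it, so n = 4.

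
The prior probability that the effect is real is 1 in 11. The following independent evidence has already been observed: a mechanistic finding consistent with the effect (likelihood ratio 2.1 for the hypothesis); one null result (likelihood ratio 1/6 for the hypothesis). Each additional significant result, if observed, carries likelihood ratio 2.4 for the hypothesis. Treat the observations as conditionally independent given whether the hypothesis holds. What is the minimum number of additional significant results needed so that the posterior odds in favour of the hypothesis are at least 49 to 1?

Prior odds = (1/11)/(10/11) = 0.1.
Combined Bayes factor of the evidence already in hand = 2.1 × (1/6) = 0.35.
Odds after that evidence = 0.1 × 0.35 = 0.035.
Target odds = 49.
Need 2.4ⁿ ≥ 49 ÷ 0.035 = 1400.
2.4⁸ = 429981696/390625 falls short of 1400 but 2.4⁹ ≈2641.81 reaches it, so n = 9.

9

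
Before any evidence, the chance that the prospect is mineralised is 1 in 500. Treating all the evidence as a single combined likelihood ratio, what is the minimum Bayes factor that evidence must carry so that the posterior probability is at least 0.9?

4491

Prior odds = 0.002/0.998 = 1/499.
Target odds = 0.9/0.1 = 9.
Required Bayes factor = 9 ÷ (1/499) = 4491.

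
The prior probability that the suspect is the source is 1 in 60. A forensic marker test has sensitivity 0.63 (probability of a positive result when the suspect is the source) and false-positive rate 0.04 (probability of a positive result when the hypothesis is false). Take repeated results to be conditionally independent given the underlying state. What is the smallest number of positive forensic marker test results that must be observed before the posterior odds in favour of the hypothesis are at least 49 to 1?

3

Prior odds = (1/60)/(59/60) = 1/59.
Likelihood ratio of a positive result = 0.63/0.04 = 15.75.
Target odds = 49.
Need (1/59) × 15.75ⁿ ≥ 49, i.e. 15.75ⁿ ≥ 2891.
15.75² = 248.0625 falls short of 2891 but 15.75³ = 3906.984375 reaches it, so n = 3.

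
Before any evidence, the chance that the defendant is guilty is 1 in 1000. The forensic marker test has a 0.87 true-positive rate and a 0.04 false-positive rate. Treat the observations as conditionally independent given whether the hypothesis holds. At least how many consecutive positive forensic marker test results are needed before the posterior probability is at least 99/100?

Prior odds: 0.001 ÷ 0.999 = 1/999.
Likelihood ratio of a positive result = 0.87/0.04 = 21.75.
Target posterior odds = 0.99/0.01 = 99.
Require 21.75ⁿ ≥ 99 ÷ (1/999) = 98901.
21.75³ = 658503/64 falls short of 98901 but 21.75⁴ = 57289761/256 reaches it, so n = 4.

4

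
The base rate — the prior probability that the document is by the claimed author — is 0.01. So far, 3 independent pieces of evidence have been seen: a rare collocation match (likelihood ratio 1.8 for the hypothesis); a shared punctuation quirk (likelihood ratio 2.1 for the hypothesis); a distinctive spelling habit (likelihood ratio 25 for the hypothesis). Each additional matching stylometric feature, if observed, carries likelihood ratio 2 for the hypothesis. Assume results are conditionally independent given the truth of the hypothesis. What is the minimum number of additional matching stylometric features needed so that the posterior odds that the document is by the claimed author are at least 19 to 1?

5

Prior odds = 0.01/0.99 = 1/99.
Combined Bayes factor of the evidence already in hand = 1.8 × 2.1 × 25 = 94.5.
Odds after that evidence = (1/99) × 94.5 = 21/22.
Target odds = 19.
Need 2ⁿ ≥ 19 ÷ (21/22) = 418/21.
2⁴ = 16 falls short of 418/21 but 2⁵ = 32 reaches it, so n = 5.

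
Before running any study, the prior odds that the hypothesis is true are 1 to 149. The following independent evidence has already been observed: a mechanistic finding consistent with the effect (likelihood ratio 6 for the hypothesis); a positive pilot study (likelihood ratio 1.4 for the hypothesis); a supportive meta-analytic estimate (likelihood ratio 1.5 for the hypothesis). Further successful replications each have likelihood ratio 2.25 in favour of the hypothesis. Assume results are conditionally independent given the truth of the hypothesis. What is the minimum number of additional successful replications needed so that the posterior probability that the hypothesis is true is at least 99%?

9

Prior odds = 1/149.
Combined Bayes factor of the evidence already in hand = 6 × 1.4 × 1.5 = 12.6.
Odds after that evidence = (1/149) × 12.6 = 63/745.
Target odds = 0.99/0.01 = 99.
Need 2.25ⁿ ≥ 99 ÷ (63/745) = 8195/7.
2.25⁸ = 43046721/65536 falls short of 8195/7 but 2.25⁹ = 387420489/262144 reaches it, so n = 9.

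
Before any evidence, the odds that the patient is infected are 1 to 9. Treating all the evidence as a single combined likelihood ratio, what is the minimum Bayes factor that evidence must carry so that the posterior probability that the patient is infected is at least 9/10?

81

Prior odds = 1/9.
Target odds = 0.9/0.1 = 9.
Required Bayes factor = 9 ÷ (1/9) = 81.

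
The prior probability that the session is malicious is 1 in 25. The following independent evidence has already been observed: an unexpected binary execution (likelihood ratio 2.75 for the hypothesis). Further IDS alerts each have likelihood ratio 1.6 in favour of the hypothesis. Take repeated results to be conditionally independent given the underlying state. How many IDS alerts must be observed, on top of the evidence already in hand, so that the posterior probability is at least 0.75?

Prior odds = 0.04/0.96 = 1/24.
Bayes factor of the evidence already in hand = 2.75.
Odds after that evidence = (1/24) × 2.75 = 11/96.
Target odds = 0.75/0.25 = 3.
Need 1.6ⁿ ≥ 3 ÷ (11/96) = 288/11.
1.6⁶ = 262144/15625 falls short of 288/11 but 1.6⁷ = 2097152/78125 reaches it, so n = 7.

7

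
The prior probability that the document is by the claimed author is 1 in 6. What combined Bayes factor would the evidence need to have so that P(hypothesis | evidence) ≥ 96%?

120

Prior odds = (1/6)/(5/6) = 0.2.
Target odds = 0.96/0.04 = 24.
Required Bayes factor = 24 ÷ 0.2 = 120.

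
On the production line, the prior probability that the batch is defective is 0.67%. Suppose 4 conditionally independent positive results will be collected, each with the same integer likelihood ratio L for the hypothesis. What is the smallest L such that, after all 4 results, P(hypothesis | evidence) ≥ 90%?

7

Prior odds = 0.0067/0.9933 = 67/9933.
Target odds = 0.9/0.1 = 9.
Need L⁴ ≥ 9 ÷ (67/9933) = 89397/67.
6⁴ = 1296 < 89397/67 ≤ 2401 = 7⁴, so L = 7.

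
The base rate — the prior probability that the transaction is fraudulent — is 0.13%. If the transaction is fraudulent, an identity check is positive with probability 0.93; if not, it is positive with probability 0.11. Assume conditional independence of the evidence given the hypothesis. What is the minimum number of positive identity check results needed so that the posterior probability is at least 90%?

Prior odds: 0.0013 ÷ 0.9987 = 13/9987.
Likelihood ratio of a positive = 0.93/0.11 = 93/11.
Target odds: 0.9 ÷ 0.1 = 9.
Require (93/11)ⁿ ≥ 9 ÷ (13/9987) = 89883/13.
(93/11)⁴ = 74805201/14641 falls short of 89883/13 but (93/11)⁵ ≈43196.8 reaches it, so n = 5.

5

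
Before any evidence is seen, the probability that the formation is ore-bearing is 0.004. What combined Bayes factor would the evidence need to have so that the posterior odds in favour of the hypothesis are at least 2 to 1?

Prior odds = 0.004/0.996 = 1/249.
Target odds = 2.
Required Bayes factor = 2 ÷ (1/249) = 498.

498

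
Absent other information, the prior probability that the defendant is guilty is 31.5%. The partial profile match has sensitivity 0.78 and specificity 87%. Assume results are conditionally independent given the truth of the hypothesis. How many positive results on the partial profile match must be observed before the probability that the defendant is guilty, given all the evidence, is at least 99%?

Prior odds: 0.315 ÷ 0.685 = 63/137.
False-positive rate = 1 − 0.87 = 0.13; likelihood ratio of a positive = 0.78/0.13 = 6.
Target odds: 0.99 ÷ 0.01 = 99.
Need (63/137) × 6ⁿ ≥ 99, i.e. 6ⁿ ≥ 1507/7.
6² = 36 falls short of 1507/7 but 6³ = 216 reaches it, so n = 3.

3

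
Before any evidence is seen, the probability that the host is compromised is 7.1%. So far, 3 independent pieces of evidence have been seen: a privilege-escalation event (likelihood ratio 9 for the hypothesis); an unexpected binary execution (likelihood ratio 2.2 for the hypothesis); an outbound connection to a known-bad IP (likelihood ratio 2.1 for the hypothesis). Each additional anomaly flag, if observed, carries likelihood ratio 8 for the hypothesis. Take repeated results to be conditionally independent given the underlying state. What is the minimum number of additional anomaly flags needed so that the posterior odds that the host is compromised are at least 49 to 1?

2

Prior odds = 0.071/0.929 = 71/929.
Combined Bayes factor of the evidence already in hand = 9 × 2.2 × 2.1 = 41.58.
Odds after that evidence = (71/929) × 41.58 = 147609/46450.
Target odds = 49.
Need 8ⁿ ≥ 49 ÷ (147609/46450) = 325150/21087.
8¹ = 8 falls short of 325150/21087 but 8² = 64 reaches it, so n = 2.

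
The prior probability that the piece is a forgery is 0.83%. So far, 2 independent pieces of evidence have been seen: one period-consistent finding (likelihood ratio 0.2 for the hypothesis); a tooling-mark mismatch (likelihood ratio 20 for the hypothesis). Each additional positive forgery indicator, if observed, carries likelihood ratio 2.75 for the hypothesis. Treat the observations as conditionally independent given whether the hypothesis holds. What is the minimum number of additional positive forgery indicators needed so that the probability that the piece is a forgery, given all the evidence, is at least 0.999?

11

Prior odds = 0.0083/0.9917 = 83/9917.
Combined Bayes factor of the evidence already in hand = 0.2 × 20 = 4.
Odds after that evidence = (83/9917) × 4 = 332/9917.
Target odds = 0.999/0.001 = 999.
Need 2.75ⁿ ≥ 999 ÷ (332/9917) = 9907083/332.
2.75¹⁰ ≈24735.9 falls short of 9907083/332 but 2.75¹¹ ≈68023.6 reaches it, so n = 11.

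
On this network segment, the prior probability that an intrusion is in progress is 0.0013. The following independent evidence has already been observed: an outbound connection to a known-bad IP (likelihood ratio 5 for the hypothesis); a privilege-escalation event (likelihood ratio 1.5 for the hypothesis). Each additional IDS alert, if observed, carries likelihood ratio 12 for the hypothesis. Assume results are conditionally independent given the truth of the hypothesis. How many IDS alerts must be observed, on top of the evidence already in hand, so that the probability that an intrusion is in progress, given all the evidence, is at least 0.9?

3

Prior odds = 0.0013/0.9987 = 13/9987.
Combined Bayes factor of the evidence already in hand = 5 × 1.5 = 7.5.
Odds after that evidence = (13/9987) × 7.5 = 65/6658.
Target odds = 0.9/0.1 = 9.
Need 12ⁿ ≥ 9 ÷ (65/6658) = 59922/65.
12² = 144 falls short of 59922/65 but 12³ = 1728 reaches it, so n = 3.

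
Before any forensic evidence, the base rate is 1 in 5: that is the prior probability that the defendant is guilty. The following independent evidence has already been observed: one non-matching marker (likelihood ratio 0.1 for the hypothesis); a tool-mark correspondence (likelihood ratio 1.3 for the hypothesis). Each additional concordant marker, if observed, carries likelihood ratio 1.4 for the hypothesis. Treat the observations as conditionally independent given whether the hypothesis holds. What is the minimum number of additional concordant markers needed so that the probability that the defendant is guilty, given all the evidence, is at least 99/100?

Prior odds = 0.2/0.8 = 0.25.
Combined Bayes factor of the evidence already in hand = 0.1 × 1.3 = 0.13.
Odds after that evidence = 0.25 × 0.13 = 0.0325.
Target odds = 0.99/0.01 = 99.
Need 1.4ⁿ ≥ 99 ÷ 0.0325 = 39600/13.
1.4²³ ≈2295.86 falls short of 39600/13 but 1.4²⁴ ≈3214.2 reaches it, so n = 24.

24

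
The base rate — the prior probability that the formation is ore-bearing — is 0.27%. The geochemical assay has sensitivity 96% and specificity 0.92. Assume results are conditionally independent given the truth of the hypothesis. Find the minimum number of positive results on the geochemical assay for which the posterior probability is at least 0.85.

4

Prior odds: 0.0027 ÷ 0.9973 = 27/9973.
False-positive rate = 1 − 0.92 = 0.08; likelihood ratio of a positive = 0.96/0.08 = 12.
Target odds: 0.85 ÷ 0.15 = 17/3.
Require 12ⁿ ≥ 17/3 ÷ (27/9973) = 169541/81.
12³ = 1728 falls short of 169541/81 but 12⁴ = 20736 reaches it, so n = 4.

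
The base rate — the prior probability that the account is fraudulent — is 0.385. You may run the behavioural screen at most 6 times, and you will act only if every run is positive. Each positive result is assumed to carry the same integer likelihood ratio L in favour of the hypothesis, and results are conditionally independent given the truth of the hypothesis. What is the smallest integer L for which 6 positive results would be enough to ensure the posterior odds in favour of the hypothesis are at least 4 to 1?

2

Prior odds = 0.385/0.615 = 77/123.
Target odds = 4.
Need L⁶ ≥ 4 ÷ (77/123) = 492/77.
1⁶ = 1 < 492/77 ≤ 64 = 2⁶, so L = 2.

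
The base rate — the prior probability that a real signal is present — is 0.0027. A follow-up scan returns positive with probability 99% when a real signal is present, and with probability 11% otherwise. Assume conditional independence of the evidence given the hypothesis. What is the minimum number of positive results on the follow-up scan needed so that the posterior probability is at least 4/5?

Prior odds: 0.0027 ÷ 0.9973 = 27/9973.
Likelihood ratio of a positive result = 0.99/0.11 = 9.
Target odds: 0.8 ÷ 0.2 = 4.
Need (27/9973) × 9ⁿ ≥ 4, i.e. 9ⁿ ≥ 39892/27.
9³ = 729 falls short of 39892/27 but 9⁴ = 6561 reaches it, so n = 4.

4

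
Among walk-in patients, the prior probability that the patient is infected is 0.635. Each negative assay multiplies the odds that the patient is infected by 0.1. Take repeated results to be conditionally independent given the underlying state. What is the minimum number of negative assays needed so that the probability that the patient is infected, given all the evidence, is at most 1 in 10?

2

Prior odds = 0.635/0.365 = 127/73.
Likelihood ratio per negative assay = 0.1.
Target posterior odds = 0.1/0.9 = 1/9.
Require 0.1ⁿ ≤ 1/9 ÷ (127/73) = 73/1143.
0.1¹ = 0.1 is still above 73/1143 but 0.1² = 0.01 is at or below it, so n = 2.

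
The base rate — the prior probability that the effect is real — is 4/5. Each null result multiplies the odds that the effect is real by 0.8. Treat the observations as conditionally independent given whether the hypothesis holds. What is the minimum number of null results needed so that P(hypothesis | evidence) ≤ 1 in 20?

Prior odds = 0.8/0.2 = 4.
Likelihood ratio per null result = 0.8.
Target posterior odds = 0.05/0.95 = 1/19.
Require 0.8ⁿ ≤ 1/19 ÷ 4 = 1/76.
0.8¹⁹ ≈0.0144115 is still above 1/76 but 0.8²⁰ ≈0.0115292 is at or below it, so n = 20.

20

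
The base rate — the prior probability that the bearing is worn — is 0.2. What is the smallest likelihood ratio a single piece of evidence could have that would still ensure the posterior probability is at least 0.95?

76

Prior odds = 0.2/0.8 = 0.25.
Target odds = 0.95/0.05 = 19.
Required Bayes factor = 19 ÷ 0.25 = 76.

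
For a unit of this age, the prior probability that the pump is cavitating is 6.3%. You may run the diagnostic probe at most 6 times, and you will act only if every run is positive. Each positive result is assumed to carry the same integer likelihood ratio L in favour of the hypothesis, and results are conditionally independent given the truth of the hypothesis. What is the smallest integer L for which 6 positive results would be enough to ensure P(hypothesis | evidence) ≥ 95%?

Prior odds = 0.063/0.937 = 63/937.
Target odds = 0.95/0.05 = 19.
Need L⁶ ≥ 19 ÷ (63/937) = 17803/63.
2⁶ = 64 < 17803/63 ≤ 729 = 3⁶, so L = 3.

3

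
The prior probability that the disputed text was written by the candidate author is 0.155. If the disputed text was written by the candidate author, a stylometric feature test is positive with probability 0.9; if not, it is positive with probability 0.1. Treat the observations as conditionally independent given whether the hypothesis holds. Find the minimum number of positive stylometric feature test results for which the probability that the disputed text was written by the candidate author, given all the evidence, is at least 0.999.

Prior odds: 0.155 ÷ 0.845 = 31/169.
Likelihood ratio of a positive = 0.9/0.1 = 9.
Target odds: 0.999 ÷ 0.001 = 999.
Require 9ⁿ ≥ 999 ÷ (31/169) = 168831/31.
9³ = 729 falls short of 168831/31 but 9⁴ = 6561 reaches it, so n = 4.

4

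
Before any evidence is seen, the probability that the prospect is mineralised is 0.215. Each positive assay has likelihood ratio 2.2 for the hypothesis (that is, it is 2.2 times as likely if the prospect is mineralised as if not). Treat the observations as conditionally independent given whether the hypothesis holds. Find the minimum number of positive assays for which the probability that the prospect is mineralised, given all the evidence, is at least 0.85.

Prior odds: 0.215 ÷ 0.785 = 43/157.
Likelihood ratio per positive assay = 2.2.
Target odds: 0.85 ÷ 0.15 = 17/3.
Require 2.2ⁿ ≥ 17/3 ÷ (43/157) = 2669/129.
2.2³ = 10.648 falls short of 2669/129 but 2.2⁴ = 23.4256 reaches it, so n = 4.

4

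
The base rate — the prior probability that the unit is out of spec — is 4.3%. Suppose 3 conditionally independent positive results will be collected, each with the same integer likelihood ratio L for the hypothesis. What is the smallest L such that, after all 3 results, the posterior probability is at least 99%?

Prior odds = 0.043/0.957 = 43/957.
Target odds = 0.99/0.01 = 99.
Need L³ ≥ 99 ÷ (43/957) = 94743/43.
13³ = 2197 < 94743/43 ≤ 2744 = 14³, so L = 14.

14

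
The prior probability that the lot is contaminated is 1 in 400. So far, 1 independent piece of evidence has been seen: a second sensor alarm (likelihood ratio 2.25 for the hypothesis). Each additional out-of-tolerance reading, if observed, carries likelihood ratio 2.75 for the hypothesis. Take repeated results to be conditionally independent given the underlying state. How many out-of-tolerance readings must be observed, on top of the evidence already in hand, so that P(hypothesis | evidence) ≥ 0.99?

10

Prior odds = 0.0025/0.9975 = 1/399.
Bayes factor of the evidence already in hand = 2.25.
Odds after that evidence = (1/399) × 2.25 = 3/532.
Target odds = 0.99/0.01 = 99.
Need 2.75ⁿ ≥ 99 ÷ (3/532) = 17556.
2.75⁹ ≈8994.86 falls short of 17556 but 2.75¹⁰ ≈24735.9 reaches it, so n = 10.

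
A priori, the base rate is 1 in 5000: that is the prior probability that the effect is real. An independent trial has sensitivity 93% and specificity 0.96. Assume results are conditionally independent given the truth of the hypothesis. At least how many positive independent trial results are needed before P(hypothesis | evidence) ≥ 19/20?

Prior odds = 0.0002/0.9998 = 1/4999.
False-positive rate = 1 − 0.96 = 0.04; likelihood ratio of a positive = 0.93/0.04 = 23.25.
Target odds: 0.95 ÷ 0.05 = 19.
Need (1/4999) × 23.25ⁿ ≥ 19, i.e. 23.25ⁿ ≥ 94981.
23.25³ = 804357/64 falls short of 94981 but 23.25⁴ = 74805201/256 reaches it, so n = 4.

4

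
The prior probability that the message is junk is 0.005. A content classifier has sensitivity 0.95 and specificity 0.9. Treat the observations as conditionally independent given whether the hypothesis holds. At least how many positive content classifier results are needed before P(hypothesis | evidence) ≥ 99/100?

Prior odds: 0.005 ÷ 0.995 = 1/199.
False-positive rate = 1 − 0.9 = 0.1; likelihood ratio of a positive = 0.95/0.1 = 9.5.
Target odds: 0.99 ÷ 0.01 = 99.
Need (1/199) × 9.5ⁿ ≥ 99, i.e. 9.5ⁿ ≥ 19701.
9.5⁴ = 8145.0625 falls short of 19701 but 9.5⁵ = 77378.09375 reaches it, so n = 5.

5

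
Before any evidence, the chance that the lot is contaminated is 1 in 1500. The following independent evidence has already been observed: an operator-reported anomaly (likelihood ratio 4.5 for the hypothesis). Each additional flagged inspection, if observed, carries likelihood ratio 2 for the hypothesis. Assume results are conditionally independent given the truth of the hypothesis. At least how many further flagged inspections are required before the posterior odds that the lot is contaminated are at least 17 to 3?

Prior odds = (1/1500)/(1499/1500) = 1/1499.
Bayes factor of the evidence already in hand = 4.5.
Odds after that evidence = (1/1499) × 4.5 = 9/2998.
Target odds = 17/3.
Need 2ⁿ ≥ 17/3 ÷ (9/2998) = 50966/27.
2¹⁰ = 1024 falls short of 50966/27 but 2¹¹ = 2048 reaches it, so n = 11.

11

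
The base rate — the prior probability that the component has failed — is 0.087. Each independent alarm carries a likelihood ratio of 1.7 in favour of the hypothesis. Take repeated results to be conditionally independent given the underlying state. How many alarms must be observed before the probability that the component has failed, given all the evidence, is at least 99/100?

14

Prior odds: 0.087 ÷ 0.913 = 87/913.
Likelihood ratio per alarm = 1.7.
Target odds: 0.99 ÷ 0.01 = 99.
Require 1.7ⁿ ≥ 99 ÷ (87/913) = 30129/29.
1.7¹³ ≈990.458 falls short of 30129/29 but 1.7¹⁴ ≈1683.78 reaches it, so n = 14.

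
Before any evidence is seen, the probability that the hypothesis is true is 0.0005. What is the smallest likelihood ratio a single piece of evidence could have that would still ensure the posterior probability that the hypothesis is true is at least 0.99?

197901

Prior odds = 0.0005/0.9995 = 1/1999.
Target odds = 0.99/0.01 = 99.
Required Bayes factor = 99 ÷ (1/1999) = 197901.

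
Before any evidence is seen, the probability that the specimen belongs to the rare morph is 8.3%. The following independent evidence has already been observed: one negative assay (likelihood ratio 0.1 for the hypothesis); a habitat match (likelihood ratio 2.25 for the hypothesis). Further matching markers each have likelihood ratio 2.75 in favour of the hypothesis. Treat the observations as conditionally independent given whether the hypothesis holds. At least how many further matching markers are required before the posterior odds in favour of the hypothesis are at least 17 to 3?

6

Prior odds = 0.083/0.917 = 83/917.
Combined Bayes factor of the evidence already in hand = 0.1 × 2.25 = 0.225.
Odds after that evidence = (83/917) × 0.225 = 747/36680.
Target odds = 17/3.
Need 2.75ⁿ ≥ 17/3 ÷ (747/36680) = 623560/2241.
2.75⁵ = 161051/1024 falls short of 623560/2241 but 2.75⁶ = 1771561/4096 reaches it, so n = 6.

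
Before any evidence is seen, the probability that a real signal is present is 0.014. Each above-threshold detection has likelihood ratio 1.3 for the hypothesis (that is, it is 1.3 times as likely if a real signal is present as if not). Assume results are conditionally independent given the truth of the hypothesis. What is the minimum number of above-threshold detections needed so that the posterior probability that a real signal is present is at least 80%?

22

Prior odds: 0.014 ÷ 0.986 = 7/493.
Likelihood ratio per above-threshold detection = 1.3.
Target posterior odds = 0.8/0.2 = 4.
Require 1.3ⁿ ≥ 4 ÷ (7/493) = 1972/7.
1.3²¹ ≈247.065 falls short of 1972/7 but 1.3²² ≈321.184 reaches it, so n = 22.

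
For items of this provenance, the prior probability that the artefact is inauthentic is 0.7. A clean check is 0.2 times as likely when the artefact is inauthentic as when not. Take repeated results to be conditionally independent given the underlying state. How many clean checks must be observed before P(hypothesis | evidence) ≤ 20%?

Prior odds: 0.7 ÷ 0.3 = 7/3.
Likelihood ratio per clean check = 0.2.
Target posterior odds = 0.2/0.8 = 0.25.
Need (7/3) × 0.2ⁿ ≤ 0.25, i.e. 0.2ⁿ ≤ 3/28.
0.2¹ = 0.2 is still above 3/28 but 0.2² = 0.04 is at or below it, so n = 2.

2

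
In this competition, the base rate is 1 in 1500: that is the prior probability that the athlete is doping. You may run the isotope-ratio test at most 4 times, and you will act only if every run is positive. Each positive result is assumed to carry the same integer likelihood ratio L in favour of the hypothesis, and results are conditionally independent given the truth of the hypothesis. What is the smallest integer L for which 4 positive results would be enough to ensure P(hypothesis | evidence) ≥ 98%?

Prior odds = (1/1500)/(1499/1500) = 1/1499.
Target odds = 0.98/0.02 = 49.
Need L⁴ ≥ 49 ÷ (1/1499) = 73451.
16⁴ = 65536 < 73451 ≤ 83521 = 17⁴, so L = 17.

17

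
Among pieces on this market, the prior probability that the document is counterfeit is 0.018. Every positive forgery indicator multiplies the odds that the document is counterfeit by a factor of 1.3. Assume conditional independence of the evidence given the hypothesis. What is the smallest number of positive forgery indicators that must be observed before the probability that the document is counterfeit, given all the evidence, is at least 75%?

Prior odds: 0.018 ÷ 0.982 = 9/491.
Likelihood ratio per positive forgery indicator = 1.3.
Target odds: 0.75 ÷ 0.25 = 3.
Require 1.3ⁿ ≥ 3 ÷ (9/491) = 491/3.
1.3¹⁹ ≈146.192 falls short of 491/3 but 1.3²⁰ ≈190.05 reaches it, so n = 20.

20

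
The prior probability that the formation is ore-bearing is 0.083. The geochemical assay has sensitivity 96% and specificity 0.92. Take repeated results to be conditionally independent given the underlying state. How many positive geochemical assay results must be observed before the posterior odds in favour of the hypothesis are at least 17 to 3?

2

Prior odds: 0.083 ÷ 0.917 = 83/917.
False-positive rate = 1 − 0.92 = 0.08; likelihood ratio of a positive = 0.96/0.08 = 12.
Target odds = 17/3.
Need (83/917) × 12ⁿ ≥ 17/3, i.e. 12ⁿ ≥ 15589/249.
12¹ = 12 falls short of 15589/249 but 12² = 144 reaches it, so n = 2.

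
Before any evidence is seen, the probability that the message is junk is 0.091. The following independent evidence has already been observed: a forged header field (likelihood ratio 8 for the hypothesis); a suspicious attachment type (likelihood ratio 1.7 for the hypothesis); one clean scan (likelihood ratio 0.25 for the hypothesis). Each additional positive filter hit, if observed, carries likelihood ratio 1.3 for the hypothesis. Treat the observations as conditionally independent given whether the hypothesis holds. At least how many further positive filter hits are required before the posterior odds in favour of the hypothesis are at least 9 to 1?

Prior odds = 0.091/0.909 = 91/909.
Combined Bayes factor of the evidence already in hand = 8 × 1.7 × 0.25 = 3.4.
Odds after that evidence = (91/909) × 3.4 = 1547/4545.
Target odds = 9.
Need 1.3ⁿ ≥ 9 ÷ (1547/4545) = 40905/1547.
1.3¹² ≈23.2981 falls short of 40905/1547 but 1.3¹³ ≈30.2875 reaches it, so n = 13.

13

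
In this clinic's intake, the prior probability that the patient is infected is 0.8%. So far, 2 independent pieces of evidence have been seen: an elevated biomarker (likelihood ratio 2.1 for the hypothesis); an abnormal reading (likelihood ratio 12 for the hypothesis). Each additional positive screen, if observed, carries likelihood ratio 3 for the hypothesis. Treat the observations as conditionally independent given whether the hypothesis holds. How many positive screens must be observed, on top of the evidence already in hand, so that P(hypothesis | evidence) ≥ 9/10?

Prior odds = 0.008/0.992 = 1/124.
Combined Bayes factor of the evidence already in hand = 2.1 × 12 = 25.2.
Odds after that evidence = (1/124) × 25.2 = 63/310.
Target odds = 0.9/0.1 = 9.
Need 3ⁿ ≥ 9 ÷ (63/310) = 310/7.
3³ = 27 falls short of 310/7 but 3⁴ = 81 reaches it, so n = 4.

4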